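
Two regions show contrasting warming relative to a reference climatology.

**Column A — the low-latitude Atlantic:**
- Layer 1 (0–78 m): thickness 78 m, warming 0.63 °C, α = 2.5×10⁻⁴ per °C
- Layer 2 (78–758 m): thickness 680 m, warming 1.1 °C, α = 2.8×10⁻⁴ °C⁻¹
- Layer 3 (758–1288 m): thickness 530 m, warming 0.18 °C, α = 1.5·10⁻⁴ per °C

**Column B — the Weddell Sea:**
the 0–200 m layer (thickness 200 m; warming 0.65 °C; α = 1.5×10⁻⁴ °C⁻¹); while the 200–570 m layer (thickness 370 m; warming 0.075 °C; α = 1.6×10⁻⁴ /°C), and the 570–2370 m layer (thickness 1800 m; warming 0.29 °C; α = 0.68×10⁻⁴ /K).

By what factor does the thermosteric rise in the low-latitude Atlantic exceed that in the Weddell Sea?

A 2.5×10⁻⁴ × 78 × 0.63 = 0.012285 m
A Layer 2: 680 × 1.1 × 2.8×10⁻⁴ = 0.20944 m
A Layer 3: 530 × 1.5×10⁻⁴ × 0.18 = 0.01431 m
A total: 0.236035 m
B Layer 1: 200 × 1.5×10⁻⁴ × 0.65 = 0.01950 m
B Layer 2: 0.075 × 1.6×10⁻⁴ × 370 = 0.00444 m
B Layer 3: 0.68×10⁻⁴ × 0.29 × 1800 = 0.035496 m
B total: 0.059436 m
Ratio: 0.236035 / 0.059436 ≈ 3.971

4.0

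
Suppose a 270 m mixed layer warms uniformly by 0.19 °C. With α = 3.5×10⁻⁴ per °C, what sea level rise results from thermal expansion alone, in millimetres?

Δh = αΔT·H = 3.5×10⁻⁴ × 0.19 × 270 = 0.017955 m

Δh = 18.0 mm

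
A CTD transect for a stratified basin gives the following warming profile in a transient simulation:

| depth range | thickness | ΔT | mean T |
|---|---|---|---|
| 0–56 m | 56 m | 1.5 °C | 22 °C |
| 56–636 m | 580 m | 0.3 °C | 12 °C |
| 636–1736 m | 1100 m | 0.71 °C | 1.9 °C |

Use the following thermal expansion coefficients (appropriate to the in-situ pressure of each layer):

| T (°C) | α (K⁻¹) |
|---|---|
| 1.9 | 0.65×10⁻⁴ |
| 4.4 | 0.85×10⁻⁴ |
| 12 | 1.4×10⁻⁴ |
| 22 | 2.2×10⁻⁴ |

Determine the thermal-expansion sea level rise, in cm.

9.36 cm

Layer 1 at 22 °C → α = 2.2×10⁻⁴ K⁻¹
Layer 2 at 12 °C → α = 1.4×10⁻⁴ K⁻¹
Layer 3 at 1.9 °C → α = 0.65×10⁻⁴ K⁻¹
0–56 m: 1.5 × 2.2×10⁻⁴ × 56 = 0.01848 m
Layer 2: 1.4×10⁻⁴ × 0.3 × 580 = 0.02436 m
1100 × 0.65×10⁻⁴ × 0.71 = 0.050765 m
Δh = 0.01848 + 0.02436 + 0.050765 = 0.093605 m ≈ 9.36 cm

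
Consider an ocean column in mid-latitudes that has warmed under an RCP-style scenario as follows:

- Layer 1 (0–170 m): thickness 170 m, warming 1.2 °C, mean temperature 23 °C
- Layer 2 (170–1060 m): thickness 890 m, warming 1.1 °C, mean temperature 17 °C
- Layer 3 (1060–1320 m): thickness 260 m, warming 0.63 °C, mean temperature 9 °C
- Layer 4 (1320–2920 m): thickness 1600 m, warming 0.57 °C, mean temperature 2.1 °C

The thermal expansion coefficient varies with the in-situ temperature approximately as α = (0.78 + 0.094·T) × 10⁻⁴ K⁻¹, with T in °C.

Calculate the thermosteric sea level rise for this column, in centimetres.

41 cm

Layer 1: α = (0.78 + 0.094×23)×10⁻⁴ = 2.942×10⁻⁴ K⁻¹
Layer 2: α = (0.78 + 0.094×17)×10⁻⁴ = 2.378×10⁻⁴ K⁻¹
Layer 3: α = (0.78 + 0.094×9)×10⁻⁴ = 1.626×10⁻⁴ K⁻¹
Layer 4: α = (0.78 + 0.094×2.1)×10⁻⁴ = 0.9774×10⁻⁴ K⁻¹
Layer 1: 170 × 2.942×10⁻⁴ × 1.2 = 0.0600168 m
890 × 2.378×10⁻⁴ × 1.1 = 0.2328062 m
260 × 0.63 × 1.626×10⁻⁴ = 0.02663388 m
Layer 4: 0.57 × 1600 × 0.9774×10⁻⁴ = 0.08913888 m
Δh = 0.0600168 + 0.2328062 + 0.02663388 + 0.08913888 = 0.40859576 m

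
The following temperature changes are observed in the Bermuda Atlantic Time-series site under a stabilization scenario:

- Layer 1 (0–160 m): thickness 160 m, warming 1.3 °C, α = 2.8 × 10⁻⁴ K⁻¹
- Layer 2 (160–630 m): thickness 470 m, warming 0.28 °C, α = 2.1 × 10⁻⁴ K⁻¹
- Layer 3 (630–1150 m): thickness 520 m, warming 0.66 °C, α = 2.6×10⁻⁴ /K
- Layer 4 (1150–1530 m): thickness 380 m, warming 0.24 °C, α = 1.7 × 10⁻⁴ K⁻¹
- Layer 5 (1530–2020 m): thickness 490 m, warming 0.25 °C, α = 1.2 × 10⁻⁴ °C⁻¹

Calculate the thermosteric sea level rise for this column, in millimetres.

Δh ≈ 205 mm

0–160 m: 160 × 2.8×10⁻⁴ × 1.3 = 0.05824 m
160–630 m: 0.28 × 2.1×10⁻⁴ × 470 = 0.027636 m
630–1150 m: 0.66 × 2.6×10⁻⁴ × 520 = 0.089232 m
Layer 4: 0.24 × 1.7×10⁻⁴ × 380 = 0.015504 m
490 × 1.2×10⁻⁴ × 0.25 = 0.01470 m
Δh = 0.05824 + 0.027636 + 0.089232 + 0.015504 + 0.01470 = 0.205312 m ≈ 205 mm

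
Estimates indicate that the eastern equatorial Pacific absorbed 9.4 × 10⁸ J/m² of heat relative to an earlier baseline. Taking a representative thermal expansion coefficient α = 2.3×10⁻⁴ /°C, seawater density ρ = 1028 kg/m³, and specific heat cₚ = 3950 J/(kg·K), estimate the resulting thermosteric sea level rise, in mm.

Δh = αQ/(ρcₚ) = 2.3×10⁻⁴ × 9.4×10⁸ / (1028 × 3950) ≈ 0.053243 m

about 53.2 mm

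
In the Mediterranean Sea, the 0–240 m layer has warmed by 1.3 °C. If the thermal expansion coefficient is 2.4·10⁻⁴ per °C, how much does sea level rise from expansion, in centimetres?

Δh = αΔT·H = 2.4×10⁻⁴ × 1.3 × 240 = 0.07488 m

7.5 cm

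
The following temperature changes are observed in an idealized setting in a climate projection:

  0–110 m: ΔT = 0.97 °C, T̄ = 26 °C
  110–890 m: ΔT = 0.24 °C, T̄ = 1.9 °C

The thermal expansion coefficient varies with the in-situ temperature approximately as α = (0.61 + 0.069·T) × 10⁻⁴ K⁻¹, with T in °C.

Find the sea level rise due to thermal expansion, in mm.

Layer 1: α = (0.61 + 0.069×26)×10⁻⁴ = 2.404×10⁻⁴ K⁻¹
Layer 2: α = (0.61 + 0.069×1.9)×10⁻⁴ = 0.7411×10⁻⁴ K⁻¹
0–110 m: 110 × 2.404×10⁻⁴ × 0.97 = 0.02565068 m
110–890 m: 0.24 × 780 × 0.7411×10⁻⁴ = 0.013873392 m
Δh = 0.02565068 + 0.013873392 = 0.039524072 m ≈ 39.5 mm

about 39.5 mm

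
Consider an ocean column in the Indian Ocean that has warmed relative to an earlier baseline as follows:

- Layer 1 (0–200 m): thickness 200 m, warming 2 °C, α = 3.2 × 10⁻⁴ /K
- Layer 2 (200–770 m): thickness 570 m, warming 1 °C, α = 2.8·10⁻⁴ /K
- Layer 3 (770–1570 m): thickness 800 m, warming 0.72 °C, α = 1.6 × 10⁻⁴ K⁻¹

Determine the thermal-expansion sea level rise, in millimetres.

Layer 1: 2 × 3.2×10⁻⁴ × 200 = 0.12800 m
200–770 m: 1 × 2.8×10⁻⁴ × 570 = 0.15960 m
Layer 3: 1.6×10⁻⁴ × 0.72 × 800 = 0.09216 m
Δh = 0.12800 + 0.15960 + 0.09216 = 0.37976 m

380 mm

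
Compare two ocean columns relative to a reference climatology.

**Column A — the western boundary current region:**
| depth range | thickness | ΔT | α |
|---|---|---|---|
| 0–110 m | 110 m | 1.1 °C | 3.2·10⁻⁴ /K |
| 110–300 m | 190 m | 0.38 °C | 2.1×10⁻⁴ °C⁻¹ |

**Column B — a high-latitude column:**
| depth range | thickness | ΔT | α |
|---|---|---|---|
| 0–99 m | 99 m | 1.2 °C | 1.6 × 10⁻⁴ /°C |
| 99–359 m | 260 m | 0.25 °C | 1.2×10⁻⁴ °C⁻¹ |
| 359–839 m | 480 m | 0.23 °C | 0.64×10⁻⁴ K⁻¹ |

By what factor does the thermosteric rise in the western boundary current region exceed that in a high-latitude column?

a factor of 1.59

A 1.1 × 110 × 3.2×10⁻⁴ = 0.03872 m
A Layer 2: 190 × 2.1×10⁻⁴ × 0.38 = 0.015162 m
A total: 0.053882 m
B 0–99 m: 1.2 × 1.6×10⁻⁴ × 99 = 0.019008 m
B Layer 2: 1.2×10⁻⁴ × 260 × 0.25 = 0.00780 m
B Layer 3: 0.64×10⁻⁴ × 480 × 0.23 = 0.0070656 m
B total: 0.0338736 m
Ratio: 0.053882 / 0.0338736 ≈ 1.591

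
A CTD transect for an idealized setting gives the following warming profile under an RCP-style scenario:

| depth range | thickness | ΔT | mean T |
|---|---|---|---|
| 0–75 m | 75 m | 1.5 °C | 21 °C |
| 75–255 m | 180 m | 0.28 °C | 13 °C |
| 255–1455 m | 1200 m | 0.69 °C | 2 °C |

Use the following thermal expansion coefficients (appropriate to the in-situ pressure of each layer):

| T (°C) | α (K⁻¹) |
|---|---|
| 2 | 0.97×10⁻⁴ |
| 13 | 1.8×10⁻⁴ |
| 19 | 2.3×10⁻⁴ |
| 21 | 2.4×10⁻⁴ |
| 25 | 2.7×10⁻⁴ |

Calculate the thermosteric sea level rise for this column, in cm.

11.6 cm of thermosteric rise

Layer 1 at 21 °C → α = 2.4×10⁻⁴ K⁻¹
Layer 2 at 13 °C → α = 1.8×10⁻⁴ K⁻¹
Layer 3 at 2 °C → α = 0.97×10⁻⁴ K⁻¹
75 × 1.5 × 2.4×10⁻⁴ = 0.02700 m
Layer 2: 0.28 × 1.8×10⁻⁴ × 180 = 0.009072 m
Layer 3: 1200 × 0.69 × 0.97×10⁻⁴ = 0.080316 m
Δh = 0.02700 + 0.009072 + 0.080316 = 0.116388 m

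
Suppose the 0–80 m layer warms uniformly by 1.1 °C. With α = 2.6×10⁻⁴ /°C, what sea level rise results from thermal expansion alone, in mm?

22.9 mm of thermosteric rise

Δh = αΔT·H = 2.6×10⁻⁴ × 1.1 × 80 = 0.02288 m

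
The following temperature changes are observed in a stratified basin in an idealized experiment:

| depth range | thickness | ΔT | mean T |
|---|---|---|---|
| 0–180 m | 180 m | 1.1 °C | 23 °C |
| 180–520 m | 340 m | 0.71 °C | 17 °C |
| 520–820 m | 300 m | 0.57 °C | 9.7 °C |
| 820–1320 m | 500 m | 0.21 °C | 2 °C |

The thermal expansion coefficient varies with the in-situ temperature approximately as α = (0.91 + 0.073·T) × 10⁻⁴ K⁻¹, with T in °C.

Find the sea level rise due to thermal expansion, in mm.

Δh = 142 mm

Layer 1: α = (0.91 + 0.073×23)×10⁻⁴ = 2.589×10⁻⁴ K⁻¹
Layer 2: α = (0.91 + 0.073×17)×10⁻⁴ = 2.151×10⁻⁴ K⁻¹
Layer 3: α = (0.91 + 0.073×9.7)×10⁻⁴ = 1.6181×10⁻⁴ K⁻¹
Layer 4: α = (0.91 + 0.073×2)×10⁻⁴ = 1.056×10⁻⁴ K⁻¹
0–180 m: 2.589×10⁻⁴ × 180 × 1.1 = 0.0512622 m
180–520 m: 2.151×10⁻⁴ × 0.71 × 340 = 0.05192514 m
Layer 3: 0.57 × 300 × 1.6181×10⁻⁴ = 0.02766951 m
0.21 × 1.056×10⁻⁴ × 500 = 0.011088 m
Δh = 0.0512622 + 0.05192514 + 0.02766951 + 0.011088 = 0.14194485 m ≈ 142 mm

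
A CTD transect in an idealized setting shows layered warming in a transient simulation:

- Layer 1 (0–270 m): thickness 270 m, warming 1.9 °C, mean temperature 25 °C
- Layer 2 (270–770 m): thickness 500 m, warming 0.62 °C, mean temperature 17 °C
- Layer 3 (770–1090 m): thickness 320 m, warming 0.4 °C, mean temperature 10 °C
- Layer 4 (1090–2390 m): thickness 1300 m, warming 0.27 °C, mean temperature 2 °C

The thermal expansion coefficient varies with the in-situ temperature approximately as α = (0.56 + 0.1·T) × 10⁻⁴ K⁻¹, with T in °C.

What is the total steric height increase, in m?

Δh ≈ 0.274 m

Layer 1: α = (0.56 + 0.1×25)×10⁻⁴ = 3.06×10⁻⁴ K⁻¹
Layer 2: α = (0.56 + 0.1×17)×10⁻⁴ = 2.26×10⁻⁴ K⁻¹
Layer 3: α = (0.56 + 0.1×10)×10⁻⁴ = 1.56×10⁻⁴ K⁻¹
Layer 4: α = (0.56 + 0.1×2)×10⁻⁴ = 0.76×10⁻⁴ K⁻¹
270 × 3.06×10⁻⁴ × 1.9 = 0.156978 m
2.26×10⁻⁴ × 0.62 × 500 = 0.07006 m
320 × 1.56×10⁻⁴ × 0.4 = 0.019968 m
0.76×10⁻⁴ × 0.27 × 1300 = 0.026676 m
Δh = 0.156978 + 0.07006 + 0.019968 + 0.026676 = 0.273682 m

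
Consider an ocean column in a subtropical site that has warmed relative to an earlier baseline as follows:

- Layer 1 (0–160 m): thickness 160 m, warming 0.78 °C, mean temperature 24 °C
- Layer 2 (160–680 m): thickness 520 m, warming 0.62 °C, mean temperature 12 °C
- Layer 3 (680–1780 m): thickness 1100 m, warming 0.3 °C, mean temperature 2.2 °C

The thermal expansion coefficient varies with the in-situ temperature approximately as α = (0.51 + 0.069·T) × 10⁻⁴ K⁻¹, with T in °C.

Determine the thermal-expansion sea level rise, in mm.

Layer 1: α = (0.51 + 0.069×24)×10⁻⁴ = 2.166×10⁻⁴ K⁻¹
Layer 2: α = (0.51 + 0.069×12)×10⁻⁴ = 1.338×10⁻⁴ K⁻¹
Layer 3: α = (0.51 + 0.069×2.2)×10⁻⁴ = 0.6618×10⁻⁴ K⁻¹
2.166×10⁻⁴ × 160 × 0.78 = 0.02703168 m
160–680 m: 1.338×10⁻⁴ × 0.62 × 520 = 0.04313712 m
1100 × 0.6618×10⁻⁴ × 0.3 = 0.0218394 m
Δh = 0.02703168 + 0.04313712 + 0.0218394 = 0.0920082 m

92.0 mm of thermosteric rise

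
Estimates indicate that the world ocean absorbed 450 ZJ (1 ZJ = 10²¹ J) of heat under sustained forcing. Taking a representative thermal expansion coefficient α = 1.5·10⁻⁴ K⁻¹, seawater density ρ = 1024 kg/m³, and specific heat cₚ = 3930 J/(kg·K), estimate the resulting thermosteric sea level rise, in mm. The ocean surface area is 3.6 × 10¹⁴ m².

Per unit area: Q = 450×10²¹ / (3.6×10¹⁴) = 1.25×10⁹ J/m²
Δh = αQ/(ρcₚ) = 1.5×10⁻⁴ × 1.25×10⁹ / (1024 × 3930) ≈ 0.046592 m

about 46.6 mm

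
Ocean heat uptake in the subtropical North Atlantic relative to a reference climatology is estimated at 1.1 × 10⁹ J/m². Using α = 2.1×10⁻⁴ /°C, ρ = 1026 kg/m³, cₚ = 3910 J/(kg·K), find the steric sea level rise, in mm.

Δh = 57.6 mm

Δh = αQ/(ρcₚ) = 2.1×10⁻⁴ × 1.1×10⁹ / (1026 × 3910) ≈ 0.057582 m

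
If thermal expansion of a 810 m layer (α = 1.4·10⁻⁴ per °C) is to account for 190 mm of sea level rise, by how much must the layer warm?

1.68 °C

ΔT = Δh/(αH) = 0.19 / (1.4×10⁻⁴ × 810) ≈ 1.675 °C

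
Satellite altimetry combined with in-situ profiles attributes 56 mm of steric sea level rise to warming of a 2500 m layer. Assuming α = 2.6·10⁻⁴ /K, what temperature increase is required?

ΔT ≈ 0.086 K

ΔT = Δh/(αH) = 0.056 / (2.6×10⁻⁴ × 2500) ≈ 0.08615 K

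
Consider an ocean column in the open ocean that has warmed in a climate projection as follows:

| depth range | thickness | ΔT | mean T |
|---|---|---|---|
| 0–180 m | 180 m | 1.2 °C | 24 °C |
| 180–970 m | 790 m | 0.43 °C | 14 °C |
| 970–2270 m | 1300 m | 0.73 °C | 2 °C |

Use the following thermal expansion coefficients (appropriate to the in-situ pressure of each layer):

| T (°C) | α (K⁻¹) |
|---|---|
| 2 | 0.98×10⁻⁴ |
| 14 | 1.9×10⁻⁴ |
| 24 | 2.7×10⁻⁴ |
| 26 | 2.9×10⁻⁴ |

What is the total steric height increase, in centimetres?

Layer 1 at 24 °C → α = 2.7×10⁻⁴ K⁻¹
Layer 2 at 14 °C → α = 1.9×10⁻⁴ K⁻¹
Layer 3 at 2 °C → α = 0.98×10⁻⁴ K⁻¹
180 × 2.7×10⁻⁴ × 1.2 = 0.05832 m
180–970 m: 1.9×10⁻⁴ × 790 × 0.43 = 0.064543 m
Layer 3: 0.98×10⁻⁴ × 0.73 × 1300 = 0.093002 m
Δh = 0.05832 + 0.064543 + 0.093002 = 0.215865 m ≈ 22 cm

22 cm of thermosteric rise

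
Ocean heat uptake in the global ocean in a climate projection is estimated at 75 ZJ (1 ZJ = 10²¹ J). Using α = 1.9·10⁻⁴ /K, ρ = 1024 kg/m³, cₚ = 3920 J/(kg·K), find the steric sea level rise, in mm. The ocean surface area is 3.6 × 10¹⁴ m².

Per unit area: Q = 75×10²¹ / (3.6×10¹⁴) ≈ 2.083×10⁸ J/m²
Δh = αQ/(ρcₚ) = 1.9×10⁻⁴ × 2.083×10⁸ / (1024 × 3920) ≈ 0.0098595 m

Δh ≈ 9.9 mm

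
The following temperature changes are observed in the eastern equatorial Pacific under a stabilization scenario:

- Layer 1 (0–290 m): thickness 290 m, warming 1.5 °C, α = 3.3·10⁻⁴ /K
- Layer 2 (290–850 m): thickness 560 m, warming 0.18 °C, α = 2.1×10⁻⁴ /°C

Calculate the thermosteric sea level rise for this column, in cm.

16.5 cm

Layer 1: 290 × 1.5 × 3.3×10⁻⁴ = 0.14355 m
Layer 2: 560 × 2.1×10⁻⁴ × 0.18 = 0.021168 m
Δh = 0.14355 + 0.021168 = 0.164718 m ≈ 16.5 cm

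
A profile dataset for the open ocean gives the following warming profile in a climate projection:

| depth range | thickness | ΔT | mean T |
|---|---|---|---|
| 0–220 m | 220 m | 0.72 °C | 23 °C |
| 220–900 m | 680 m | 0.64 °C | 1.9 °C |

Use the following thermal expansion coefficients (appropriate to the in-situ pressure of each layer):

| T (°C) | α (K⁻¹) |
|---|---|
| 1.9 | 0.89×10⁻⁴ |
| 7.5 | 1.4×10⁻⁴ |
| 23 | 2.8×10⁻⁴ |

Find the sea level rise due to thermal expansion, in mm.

Layer 1 at 23 °C → α = 2.8×10⁻⁴ K⁻¹
Layer 2 at 1.9 °C → α = 0.89×10⁻⁴ K⁻¹
2.8×10⁻⁴ × 0.72 × 220 = 0.044352 m
Layer 2: 0.89×10⁻⁴ × 680 × 0.64 = 0.0387328 m
Δh = 0.044352 + 0.0387328 = 0.0830848 m

83 mm of thermosteric rise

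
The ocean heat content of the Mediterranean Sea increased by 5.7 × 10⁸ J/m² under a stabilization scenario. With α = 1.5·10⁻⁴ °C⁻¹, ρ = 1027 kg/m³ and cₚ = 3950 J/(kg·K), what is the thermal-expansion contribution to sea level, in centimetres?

Δh = αQ/(ρcₚ) = 1.5×10⁻⁴ × 5.7×10⁸ / (1027 × 3950) ≈ 0.021077 m

about 2.11 cm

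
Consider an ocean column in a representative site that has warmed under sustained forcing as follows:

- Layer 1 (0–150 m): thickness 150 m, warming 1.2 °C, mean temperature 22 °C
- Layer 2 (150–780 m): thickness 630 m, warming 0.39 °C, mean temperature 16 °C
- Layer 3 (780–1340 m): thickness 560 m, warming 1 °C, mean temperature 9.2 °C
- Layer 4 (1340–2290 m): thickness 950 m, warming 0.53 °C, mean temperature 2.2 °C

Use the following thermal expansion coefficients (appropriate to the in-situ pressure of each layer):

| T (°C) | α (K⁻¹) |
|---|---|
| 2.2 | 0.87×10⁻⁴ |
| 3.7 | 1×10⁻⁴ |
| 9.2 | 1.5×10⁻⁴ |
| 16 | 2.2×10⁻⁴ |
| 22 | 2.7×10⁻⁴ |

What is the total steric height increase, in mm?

about 230 mm

Layer 1 at 22 °C → α = 2.7×10⁻⁴ K⁻¹
Layer 2 at 16 °C → α = 2.2×10⁻⁴ K⁻¹
Layer 3 at 9.2 °C → α = 1.5×10⁻⁴ K⁻¹
Layer 4 at 2.2 °C → α = 0.87×10⁻⁴ K⁻¹
150 × 1.2 × 2.7×10⁻⁴ = 0.04860 m
2.2×10⁻⁴ × 630 × 0.39 = 0.054054 m
780–1340 m: 560 × 1 × 1.5×10⁻⁴ = 0.08400 m
Layer 4: 950 × 0.87×10⁻⁴ × 0.53 = 0.0438045 m
Δh = 0.04860 + 0.054054 + 0.08400 + 0.0438045 = 0.2304585 m ≈ 230 mm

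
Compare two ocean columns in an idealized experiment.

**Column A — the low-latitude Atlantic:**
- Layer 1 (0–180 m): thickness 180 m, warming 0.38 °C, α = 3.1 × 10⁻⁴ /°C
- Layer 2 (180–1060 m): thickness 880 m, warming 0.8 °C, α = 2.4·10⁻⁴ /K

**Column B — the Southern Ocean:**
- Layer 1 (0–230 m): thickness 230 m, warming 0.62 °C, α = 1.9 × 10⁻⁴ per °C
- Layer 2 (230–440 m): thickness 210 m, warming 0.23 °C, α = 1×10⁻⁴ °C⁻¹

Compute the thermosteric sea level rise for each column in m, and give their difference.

A: 0.19 m; B: 0.032 m; difference 0.16 m

A 0–180 m: 3.1×10⁻⁴ × 180 × 0.38 = 0.021204 m
A Layer 2: 0.8 × 2.4×10⁻⁴ × 880 = 0.16896 m
A total: 0.190164 m
B Layer 1: 230 × 0.62 × 1.9×10⁻⁴ = 0.027094 m
B Layer 2: 1×10⁻⁴ × 0.23 × 210 = 0.00483 m
B total: 0.031924 m
Difference: 0.190164 − 0.031924 = 0.15824 m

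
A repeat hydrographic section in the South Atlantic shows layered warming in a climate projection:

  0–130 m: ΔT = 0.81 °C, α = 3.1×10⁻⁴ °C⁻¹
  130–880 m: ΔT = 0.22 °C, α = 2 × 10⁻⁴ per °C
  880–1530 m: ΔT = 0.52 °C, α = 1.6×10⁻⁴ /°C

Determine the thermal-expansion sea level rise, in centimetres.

Layer 1: 130 × 0.81 × 3.1×10⁻⁴ = 0.032643 m
130–880 m: 2×10⁻⁴ × 750 × 0.22 = 0.03300 m
0.52 × 1.6×10⁻⁴ × 650 = 0.05408 m
Δh = 0.032643 + 0.03300 + 0.05408 = 0.119723 m

Δh = 12.0 cm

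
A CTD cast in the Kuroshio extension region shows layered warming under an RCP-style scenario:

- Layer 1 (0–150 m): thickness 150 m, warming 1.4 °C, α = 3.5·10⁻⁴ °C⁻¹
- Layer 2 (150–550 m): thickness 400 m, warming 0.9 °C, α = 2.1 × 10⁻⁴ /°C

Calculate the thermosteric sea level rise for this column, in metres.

about 0.149 m

150 × 1.4 × 3.5×10⁻⁴ = 0.07350 m
400 × 2.1×10⁻⁴ × 0.9 = 0.07560 m
Δh = 0.07350 + 0.07560 = 0.14910 m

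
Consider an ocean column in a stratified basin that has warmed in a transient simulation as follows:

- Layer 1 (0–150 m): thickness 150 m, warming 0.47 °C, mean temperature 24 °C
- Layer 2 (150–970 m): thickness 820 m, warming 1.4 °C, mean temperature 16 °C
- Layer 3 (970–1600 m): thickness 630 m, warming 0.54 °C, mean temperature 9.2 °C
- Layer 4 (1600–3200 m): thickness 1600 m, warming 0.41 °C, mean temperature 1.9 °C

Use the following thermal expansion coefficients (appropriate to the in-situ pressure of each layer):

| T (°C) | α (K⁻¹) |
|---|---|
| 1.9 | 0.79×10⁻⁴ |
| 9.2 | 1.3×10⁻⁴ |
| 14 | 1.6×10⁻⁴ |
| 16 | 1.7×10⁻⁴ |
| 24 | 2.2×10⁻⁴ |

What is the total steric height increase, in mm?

Layer 1 at 24 °C → α = 2.2×10⁻⁴ K⁻¹
Layer 2 at 16 °C → α = 1.7×10⁻⁴ K⁻¹
Layer 3 at 9.2 °C → α = 1.3×10⁻⁴ K⁻¹
Layer 4 at 1.9 °C → α = 0.79×10⁻⁴ K⁻¹
Layer 1: 150 × 2.2×10⁻⁴ × 0.47 = 0.01551 m
1.4 × 820 × 1.7×10⁻⁴ = 0.19516 m
1.3×10⁻⁴ × 630 × 0.54 = 0.044226 m
Layer 4: 0.79×10⁻⁴ × 1600 × 0.41 = 0.051824 m
Δh = 0.01551 + 0.19516 + 0.044226 + 0.051824 = 0.30672 m ≈ 307 mm

Δh ≈ 307 mm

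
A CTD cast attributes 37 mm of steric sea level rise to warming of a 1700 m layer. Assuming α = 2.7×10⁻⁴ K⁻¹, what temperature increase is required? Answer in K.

about 0.0806 K

ΔT = Δh/(αH) = 0.037 / (2.7×10⁻⁴ × 1700) ≈ 0.08061 K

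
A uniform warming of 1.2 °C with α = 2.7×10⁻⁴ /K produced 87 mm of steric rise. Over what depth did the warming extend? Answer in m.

about 269 m

H = Δh/(αΔT) = 0.087 / (2.7×10⁻⁴ × 1.2) ≈ 268.5 m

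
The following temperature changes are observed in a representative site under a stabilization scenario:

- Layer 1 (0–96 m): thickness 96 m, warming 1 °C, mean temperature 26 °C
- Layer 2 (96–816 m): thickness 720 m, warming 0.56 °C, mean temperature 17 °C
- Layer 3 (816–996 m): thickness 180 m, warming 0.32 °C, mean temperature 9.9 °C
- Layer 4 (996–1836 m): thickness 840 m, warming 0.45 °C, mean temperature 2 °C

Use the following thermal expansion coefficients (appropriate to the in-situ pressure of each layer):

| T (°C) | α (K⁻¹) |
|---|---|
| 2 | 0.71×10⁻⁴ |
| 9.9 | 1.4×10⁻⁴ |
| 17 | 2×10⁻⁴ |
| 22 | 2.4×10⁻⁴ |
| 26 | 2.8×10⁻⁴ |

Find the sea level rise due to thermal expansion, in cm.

14.2 cm of thermosteric rise

Layer 1 at 26 °C → α = 2.8×10⁻⁴ K⁻¹
Layer 2 at 17 °C → α = 2×10⁻⁴ K⁻¹
Layer 3 at 9.9 °C → α = 1.4×10⁻⁴ K⁻¹
Layer 4 at 2 °C → α = 0.71×10⁻⁴ K⁻¹
Layer 1: 2.8×10⁻⁴ × 96 × 1 = 0.02688 m
0.56 × 2×10⁻⁴ × 720 = 0.08064 m
Layer 3: 1.4×10⁻⁴ × 0.32 × 180 = 0.008064 m
996–1836 m: 0.45 × 0.71×10⁻⁴ × 840 = 0.026838 m
Δh = 0.02688 + 0.08064 + 0.008064 + 0.026838 = 0.142422 m ≈ 14.2 cm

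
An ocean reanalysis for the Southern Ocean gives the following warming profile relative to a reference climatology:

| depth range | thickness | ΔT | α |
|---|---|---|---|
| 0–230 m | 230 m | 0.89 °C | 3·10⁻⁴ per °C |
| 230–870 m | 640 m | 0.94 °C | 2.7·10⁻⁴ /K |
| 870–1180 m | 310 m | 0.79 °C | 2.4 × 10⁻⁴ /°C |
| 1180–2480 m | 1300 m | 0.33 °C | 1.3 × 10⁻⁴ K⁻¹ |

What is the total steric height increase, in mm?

338 mm

230 × 3×10⁻⁴ × 0.89 = 0.06141 m
Layer 2: 0.94 × 2.7×10⁻⁴ × 640 = 0.162432 m
870–1180 m: 0.79 × 310 × 2.4×10⁻⁴ = 0.058776 m
1300 × 1.3×10⁻⁴ × 0.33 = 0.05577 m
Δh = 0.06141 + 0.162432 + 0.058776 + 0.05577 = 0.338388 m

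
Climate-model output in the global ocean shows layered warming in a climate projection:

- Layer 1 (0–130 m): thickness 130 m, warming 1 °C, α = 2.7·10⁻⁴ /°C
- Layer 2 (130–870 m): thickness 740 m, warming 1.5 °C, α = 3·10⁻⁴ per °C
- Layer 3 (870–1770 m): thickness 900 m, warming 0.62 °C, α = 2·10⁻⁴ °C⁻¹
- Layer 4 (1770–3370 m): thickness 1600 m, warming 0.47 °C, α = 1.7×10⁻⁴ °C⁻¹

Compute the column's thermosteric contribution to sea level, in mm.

Δh ≈ 608 mm

1 × 2.7×10⁻⁴ × 130 = 0.03510 m
130–870 m: 740 × 1.5 × 3×10⁻⁴ = 0.33300 m
Layer 3: 0.62 × 900 × 2×10⁻⁴ = 0.11160 m
1600 × 0.47 × 1.7×10⁻⁴ = 0.12784 m
Δh = 0.03510 + 0.33300 + 0.11160 + 0.12784 = 0.60754 m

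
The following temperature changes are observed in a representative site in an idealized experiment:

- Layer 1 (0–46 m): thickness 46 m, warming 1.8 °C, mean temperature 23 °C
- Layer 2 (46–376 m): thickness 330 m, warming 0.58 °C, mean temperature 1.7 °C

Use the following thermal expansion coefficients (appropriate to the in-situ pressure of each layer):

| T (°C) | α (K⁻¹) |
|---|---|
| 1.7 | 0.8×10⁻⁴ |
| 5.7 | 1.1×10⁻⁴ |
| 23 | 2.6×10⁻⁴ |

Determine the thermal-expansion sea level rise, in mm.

Δh = 36.8 mm

Layer 1 at 23 °C → α = 2.6×10⁻⁴ K⁻¹
Layer 2 at 1.7 °C → α = 0.8×10⁻⁴ K⁻¹
0–46 m: 46 × 2.6×10⁻⁴ × 1.8 = 0.021528 m
46–376 m: 330 × 0.58 × 0.8×10⁻⁴ = 0.015312 m
Δh = 0.021528 + 0.015312 = 0.03684 m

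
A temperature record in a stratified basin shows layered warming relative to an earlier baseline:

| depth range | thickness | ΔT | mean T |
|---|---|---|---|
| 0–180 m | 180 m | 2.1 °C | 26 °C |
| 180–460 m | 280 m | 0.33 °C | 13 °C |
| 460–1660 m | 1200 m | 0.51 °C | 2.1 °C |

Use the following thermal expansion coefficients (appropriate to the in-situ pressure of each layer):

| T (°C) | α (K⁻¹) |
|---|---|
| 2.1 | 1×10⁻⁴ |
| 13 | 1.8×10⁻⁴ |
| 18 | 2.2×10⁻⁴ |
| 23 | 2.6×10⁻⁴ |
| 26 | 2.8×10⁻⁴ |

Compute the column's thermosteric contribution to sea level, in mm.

184 mm

Layer 1 at 26 °C → α = 2.8×10⁻⁴ K⁻¹
Layer 2 at 13 °C → α = 1.8×10⁻⁴ K⁻¹
Layer 3 at 2.1 °C → α = 1×10⁻⁴ K⁻¹
180 × 2.1 × 2.8×10⁻⁴ = 0.10584 m
180–460 m: 280 × 1.8×10⁻⁴ × 0.33 = 0.016632 m
460–1660 m: 1×10⁻⁴ × 1200 × 0.51 = 0.06120 m
Δh = 0.10584 + 0.016632 + 0.06120 = 0.183672 m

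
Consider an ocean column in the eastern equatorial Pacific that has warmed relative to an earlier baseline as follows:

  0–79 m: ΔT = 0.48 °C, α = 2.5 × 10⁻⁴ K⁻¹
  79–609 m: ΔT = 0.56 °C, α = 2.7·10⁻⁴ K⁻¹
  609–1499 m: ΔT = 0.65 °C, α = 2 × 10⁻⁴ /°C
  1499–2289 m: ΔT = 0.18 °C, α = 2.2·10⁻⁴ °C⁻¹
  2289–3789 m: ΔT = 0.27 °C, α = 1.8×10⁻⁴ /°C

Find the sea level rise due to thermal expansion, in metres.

0–79 m: 2.5×10⁻⁴ × 79 × 0.48 = 0.00948 m
79–609 m: 530 × 2.7×10⁻⁴ × 0.56 = 0.080136 m
609–1499 m: 0.65 × 2×10⁻⁴ × 890 = 0.11570 m
2.2×10⁻⁴ × 790 × 0.18 = 0.031284 m
2289–3789 m: 1.8×10⁻⁴ × 1500 × 0.27 = 0.07290 m
Δh = 0.00948 + 0.080136 + 0.11570 + 0.031284 + 0.07290 = 0.30950 m

0.310 m of thermosteric rise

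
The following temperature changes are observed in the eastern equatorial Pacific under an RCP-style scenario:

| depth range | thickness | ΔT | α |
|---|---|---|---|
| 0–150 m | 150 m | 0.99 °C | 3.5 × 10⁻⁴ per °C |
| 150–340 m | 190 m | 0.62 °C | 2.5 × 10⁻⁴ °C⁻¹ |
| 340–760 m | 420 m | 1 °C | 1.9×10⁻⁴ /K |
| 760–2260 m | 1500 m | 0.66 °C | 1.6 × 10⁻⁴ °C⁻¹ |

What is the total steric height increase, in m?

Layer 1: 0.99 × 150 × 3.5×10⁻⁴ = 0.051975 m
150–340 m: 190 × 2.5×10⁻⁴ × 0.62 = 0.02945 m
Layer 3: 420 × 1.9×10⁻⁴ × 1 = 0.07980 m
Layer 4: 1500 × 1.6×10⁻⁴ × 0.66 = 0.15840 m
Δh = 0.051975 + 0.02945 + 0.07980 + 0.15840 = 0.319625 m ≈ 0.32 m

Δh = 0.32 m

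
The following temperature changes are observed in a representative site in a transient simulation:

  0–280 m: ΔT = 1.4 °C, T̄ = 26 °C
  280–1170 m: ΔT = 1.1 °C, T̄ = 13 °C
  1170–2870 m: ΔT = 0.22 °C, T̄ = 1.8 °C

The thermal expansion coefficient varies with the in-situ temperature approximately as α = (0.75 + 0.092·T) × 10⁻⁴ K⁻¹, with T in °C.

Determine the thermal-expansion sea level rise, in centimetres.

Layer 1: α = (0.75 + 0.092×26)×10⁻⁴ = 3.142×10⁻⁴ K⁻¹
Layer 2: α = (0.75 + 0.092×13)×10⁻⁴ = 1.946×10⁻⁴ K⁻¹
Layer 3: α = (0.75 + 0.092×1.8)×10⁻⁴ = 0.9156×10⁻⁴ K⁻¹
Layer 1: 280 × 3.142×10⁻⁴ × 1.4 = 0.1231664 m
280–1170 m: 890 × 1.946×10⁻⁴ × 1.1 = 0.1905134 m
0.22 × 0.9156×10⁻⁴ × 1700 = 0.03424344 m
Δh = 0.1231664 + 0.1905134 + 0.03424344 = 0.34792324 m

Δh = 34.8 cm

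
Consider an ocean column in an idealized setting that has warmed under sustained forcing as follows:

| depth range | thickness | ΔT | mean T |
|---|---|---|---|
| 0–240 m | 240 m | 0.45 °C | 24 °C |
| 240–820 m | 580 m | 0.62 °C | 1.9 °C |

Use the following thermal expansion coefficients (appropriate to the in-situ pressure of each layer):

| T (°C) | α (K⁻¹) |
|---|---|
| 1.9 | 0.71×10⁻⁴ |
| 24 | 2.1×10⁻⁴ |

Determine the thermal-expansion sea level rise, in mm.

48.2 mm

Layer 1 at 24 °C → α = 2.1×10⁻⁴ K⁻¹
Layer 2 at 1.9 °C → α = 0.71×10⁻⁴ K⁻¹
240 × 2.1×10⁻⁴ × 0.45 = 0.02268 m
Layer 2: 0.71×10⁻⁴ × 580 × 0.62 = 0.0255316 m
Δh = 0.02268 + 0.0255316 = 0.0482116 m ≈ 48.2 mm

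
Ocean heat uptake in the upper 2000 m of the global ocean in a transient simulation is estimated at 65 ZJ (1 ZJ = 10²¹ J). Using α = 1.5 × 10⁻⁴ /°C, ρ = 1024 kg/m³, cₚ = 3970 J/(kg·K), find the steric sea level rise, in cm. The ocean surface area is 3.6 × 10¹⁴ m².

Per unit area: Q = 65×10²¹ / (3.6×10¹⁴) ≈ 1.806×10⁸ J/m²
Δh = αQ/(ρcₚ) = 1.5×10⁻⁴ × 1.806×10⁸ / (1024 × 3970) ≈ 0.0066637 m

0.666 cm of thermosteric rise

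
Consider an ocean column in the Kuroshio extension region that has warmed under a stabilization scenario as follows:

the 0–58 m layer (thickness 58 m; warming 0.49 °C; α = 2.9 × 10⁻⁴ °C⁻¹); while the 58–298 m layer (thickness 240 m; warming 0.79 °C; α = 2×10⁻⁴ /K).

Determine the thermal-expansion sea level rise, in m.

about 0.046 m

0.49 × 58 × 2.9×10⁻⁴ = 0.0082418 m
0.79 × 2×10⁻⁴ × 240 = 0.03792 m
Δh = 0.0082418 + 0.03792 = 0.0461618 m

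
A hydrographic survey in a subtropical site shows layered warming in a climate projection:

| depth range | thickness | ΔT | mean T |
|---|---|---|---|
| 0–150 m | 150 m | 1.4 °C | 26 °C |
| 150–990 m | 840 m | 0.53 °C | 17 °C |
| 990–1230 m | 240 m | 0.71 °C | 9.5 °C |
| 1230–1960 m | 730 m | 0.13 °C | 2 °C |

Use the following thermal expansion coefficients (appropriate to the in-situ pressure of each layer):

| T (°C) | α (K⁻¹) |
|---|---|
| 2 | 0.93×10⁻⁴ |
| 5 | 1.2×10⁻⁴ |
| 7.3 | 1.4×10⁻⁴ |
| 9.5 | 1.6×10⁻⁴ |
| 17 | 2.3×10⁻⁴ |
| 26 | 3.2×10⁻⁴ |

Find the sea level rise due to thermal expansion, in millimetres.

Layer 1 at 26 °C → α = 3.2×10⁻⁴ K⁻¹
Layer 2 at 17 °C → α = 2.3×10⁻⁴ K⁻¹
Layer 3 at 9.5 °C → α = 1.6×10⁻⁴ K⁻¹
Layer 4 at 2 °C → α = 0.93×10⁻⁴ K⁻¹
0–150 m: 3.2×10⁻⁴ × 150 × 1.4 = 0.06720 m
0.53 × 2.3×10⁻⁴ × 840 = 0.102396 m
0.71 × 1.6×10⁻⁴ × 240 = 0.027264 m
1230–1960 m: 730 × 0.13 × 0.93×10⁻⁴ = 0.0088257 m
Δh = 0.06720 + 0.102396 + 0.027264 + 0.0088257 = 0.2056857 m

Δh ≈ 206 mm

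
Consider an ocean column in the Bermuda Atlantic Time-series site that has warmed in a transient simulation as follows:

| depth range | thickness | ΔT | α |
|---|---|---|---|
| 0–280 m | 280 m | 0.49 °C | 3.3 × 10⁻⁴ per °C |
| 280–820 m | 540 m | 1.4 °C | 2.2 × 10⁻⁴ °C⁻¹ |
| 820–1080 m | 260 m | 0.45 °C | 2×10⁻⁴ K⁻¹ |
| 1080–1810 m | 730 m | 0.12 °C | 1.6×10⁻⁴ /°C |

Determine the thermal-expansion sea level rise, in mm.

Layer 1: 0.49 × 280 × 3.3×10⁻⁴ = 0.045276 m
1.4 × 540 × 2.2×10⁻⁴ = 0.16632 m
820–1080 m: 260 × 0.45 × 2×10⁻⁴ = 0.02340 m
1080–1810 m: 1.6×10⁻⁴ × 0.12 × 730 = 0.014016 m
Δh = 0.045276 + 0.16632 + 0.02340 + 0.014016 = 0.249012 m ≈ 249 mm

about 249 mm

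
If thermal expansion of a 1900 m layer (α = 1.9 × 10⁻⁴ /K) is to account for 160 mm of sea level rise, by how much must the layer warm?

0.443 °C

ΔT = Δh/(αH) = 0.16 / (1.9×10⁻⁴ × 1900) ≈ 0.4432 °C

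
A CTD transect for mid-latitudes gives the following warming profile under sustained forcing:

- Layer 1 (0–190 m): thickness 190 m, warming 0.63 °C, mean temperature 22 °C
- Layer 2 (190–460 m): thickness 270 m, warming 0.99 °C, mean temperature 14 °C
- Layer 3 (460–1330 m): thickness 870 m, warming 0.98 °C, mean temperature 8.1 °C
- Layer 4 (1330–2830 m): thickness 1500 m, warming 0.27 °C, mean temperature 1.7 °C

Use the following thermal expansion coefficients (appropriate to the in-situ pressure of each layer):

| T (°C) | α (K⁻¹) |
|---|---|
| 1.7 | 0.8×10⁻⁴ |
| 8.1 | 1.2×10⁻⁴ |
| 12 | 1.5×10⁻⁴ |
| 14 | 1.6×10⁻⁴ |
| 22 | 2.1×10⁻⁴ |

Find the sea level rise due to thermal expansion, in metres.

Layer 1 at 22 °C → α = 2.1×10⁻⁴ K⁻¹
Layer 2 at 14 °C → α = 1.6×10⁻⁴ K⁻¹
Layer 3 at 8.1 °C → α = 1.2×10⁻⁴ K⁻¹
Layer 4 at 1.7 °C → α = 0.8×10⁻⁴ K⁻¹
190 × 0.63 × 2.1×10⁻⁴ = 0.025137 m
Layer 2: 0.99 × 270 × 1.6×10⁻⁴ = 0.042768 m
1.2×10⁻⁴ × 870 × 0.98 = 0.102312 m
Layer 4: 0.27 × 1500 × 0.8×10⁻⁴ = 0.03240 m
Δh = 0.025137 + 0.042768 + 0.102312 + 0.03240 = 0.202617 m

Δh = 0.203 m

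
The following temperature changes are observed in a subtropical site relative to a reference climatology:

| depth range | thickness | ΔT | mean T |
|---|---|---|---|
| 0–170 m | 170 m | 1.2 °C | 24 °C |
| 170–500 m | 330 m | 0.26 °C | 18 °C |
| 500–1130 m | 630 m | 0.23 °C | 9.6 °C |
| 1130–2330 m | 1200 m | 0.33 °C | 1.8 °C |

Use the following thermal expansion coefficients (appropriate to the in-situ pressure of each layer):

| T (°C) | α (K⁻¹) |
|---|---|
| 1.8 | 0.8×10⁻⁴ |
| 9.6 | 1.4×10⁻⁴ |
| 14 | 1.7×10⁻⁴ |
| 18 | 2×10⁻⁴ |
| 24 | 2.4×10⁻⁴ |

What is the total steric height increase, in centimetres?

about 11.8 cm

Layer 1 at 24 °C → α = 2.4×10⁻⁴ K⁻¹
Layer 2 at 18 °C → α = 2×10⁻⁴ K⁻¹
Layer 3 at 9.6 °C → α = 1.4×10⁻⁴ K⁻¹
Layer 4 at 1.8 °C → α = 0.8×10⁻⁴ K⁻¹
Layer 1: 2.4×10⁻⁴ × 170 × 1.2 = 0.04896 m
Layer 2: 2×10⁻⁴ × 0.26 × 330 = 0.01716 m
500–1130 m: 630 × 1.4×10⁻⁴ × 0.23 = 0.020286 m
1130–2330 m: 1200 × 0.33 × 0.8×10⁻⁴ = 0.03168 m
Δh = 0.04896 + 0.01716 + 0.020286 + 0.03168 = 0.118086 m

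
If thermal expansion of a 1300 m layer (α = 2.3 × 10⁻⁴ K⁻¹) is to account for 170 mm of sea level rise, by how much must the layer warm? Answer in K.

ΔT = Δh/(αH) = 0.17 / (2.3×10⁻⁴ × 1300) ≈ 0.5686 K

0.569 K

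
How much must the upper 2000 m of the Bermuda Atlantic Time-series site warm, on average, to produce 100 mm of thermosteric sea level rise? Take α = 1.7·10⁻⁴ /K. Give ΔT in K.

ΔT = Δh/(αH) = 0.1 / (1.7×10⁻⁴ × 2000) ≈ 0.2941 K

0.294 K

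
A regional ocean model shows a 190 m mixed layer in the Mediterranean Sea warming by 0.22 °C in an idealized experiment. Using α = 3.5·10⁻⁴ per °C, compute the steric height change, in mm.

Δh = αΔT·H = 3.5×10⁻⁴ × 0.22 × 190 = 0.01463 m

14.6 mm of thermosteric rise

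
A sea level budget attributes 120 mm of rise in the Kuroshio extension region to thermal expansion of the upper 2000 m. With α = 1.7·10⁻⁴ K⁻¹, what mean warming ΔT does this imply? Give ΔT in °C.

about 0.353 °C

ΔT = Δh/(αH) = 0.12 / (1.7×10⁻⁴ × 2000) ≈ 0.3529 °C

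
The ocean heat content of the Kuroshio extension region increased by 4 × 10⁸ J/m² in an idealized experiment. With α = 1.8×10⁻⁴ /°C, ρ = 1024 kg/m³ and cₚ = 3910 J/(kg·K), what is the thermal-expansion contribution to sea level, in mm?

18 mm

Δh = αQ/(ρcₚ) = 1.8×10⁻⁴ × 4×10⁸ / (1024 × 3910) ≈ 0.017983 m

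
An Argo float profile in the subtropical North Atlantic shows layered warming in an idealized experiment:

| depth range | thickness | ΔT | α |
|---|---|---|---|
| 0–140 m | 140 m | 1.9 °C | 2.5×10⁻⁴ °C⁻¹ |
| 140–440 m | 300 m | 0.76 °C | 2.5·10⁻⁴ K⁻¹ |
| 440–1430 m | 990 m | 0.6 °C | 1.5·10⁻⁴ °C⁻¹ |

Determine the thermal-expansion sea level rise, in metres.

0.21 m

Layer 1: 140 × 2.5×10⁻⁴ × 1.9 = 0.06650 m
140–440 m: 0.76 × 2.5×10⁻⁴ × 300 = 0.05700 m
Layer 3: 0.6 × 1.5×10⁻⁴ × 990 = 0.08910 m
Δh = 0.06650 + 0.05700 + 0.08910 = 0.21260 m ≈ 0.21 m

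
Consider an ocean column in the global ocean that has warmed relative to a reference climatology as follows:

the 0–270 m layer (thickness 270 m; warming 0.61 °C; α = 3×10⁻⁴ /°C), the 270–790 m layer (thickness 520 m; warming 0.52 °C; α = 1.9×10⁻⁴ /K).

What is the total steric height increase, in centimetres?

Δh = 10.1 cm

0–270 m: 0.61 × 270 × 3×10⁻⁴ = 0.04941 m
Layer 2: 0.52 × 520 × 1.9×10⁻⁴ = 0.051376 m
Δh = 0.04941 + 0.051376 = 0.100786 m ≈ 10.1 cm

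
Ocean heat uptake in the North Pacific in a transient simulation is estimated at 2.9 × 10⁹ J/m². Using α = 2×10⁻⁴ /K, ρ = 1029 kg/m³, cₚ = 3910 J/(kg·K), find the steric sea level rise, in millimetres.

Δh = 140 mm

Δh = αQ/(ρcₚ) = 2×10⁻⁴ × 2.9×10⁹ / (1029 × 3910) ≈ 0.14416 m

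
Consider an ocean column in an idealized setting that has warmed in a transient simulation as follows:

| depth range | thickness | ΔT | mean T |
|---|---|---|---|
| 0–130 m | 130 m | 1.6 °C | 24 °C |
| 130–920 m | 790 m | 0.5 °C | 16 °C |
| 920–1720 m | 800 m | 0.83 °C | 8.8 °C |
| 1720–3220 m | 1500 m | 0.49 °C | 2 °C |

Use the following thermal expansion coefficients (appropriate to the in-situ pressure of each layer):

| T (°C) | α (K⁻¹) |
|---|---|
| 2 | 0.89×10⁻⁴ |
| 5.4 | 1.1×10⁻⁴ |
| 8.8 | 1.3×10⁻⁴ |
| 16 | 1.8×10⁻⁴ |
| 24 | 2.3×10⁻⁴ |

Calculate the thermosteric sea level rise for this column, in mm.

Layer 1 at 24 °C → α = 2.3×10⁻⁴ K⁻¹
Layer 2 at 16 °C → α = 1.8×10⁻⁴ K⁻¹
Layer 3 at 8.8 °C → α = 1.3×10⁻⁴ K⁻¹
Layer 4 at 2 °C → α = 0.89×10⁻⁴ K⁻¹
Layer 1: 2.3×10⁻⁴ × 1.6 × 130 = 0.04784 m
Layer 2: 790 × 1.8×10⁻⁴ × 0.5 = 0.07110 m
920–1720 m: 800 × 1.3×10⁻⁴ × 0.83 = 0.08632 m
Layer 4: 1500 × 0.89×10⁻⁴ × 0.49 = 0.065415 m
Δh = 0.04784 + 0.07110 + 0.08632 + 0.065415 = 0.270675 m

about 270 mm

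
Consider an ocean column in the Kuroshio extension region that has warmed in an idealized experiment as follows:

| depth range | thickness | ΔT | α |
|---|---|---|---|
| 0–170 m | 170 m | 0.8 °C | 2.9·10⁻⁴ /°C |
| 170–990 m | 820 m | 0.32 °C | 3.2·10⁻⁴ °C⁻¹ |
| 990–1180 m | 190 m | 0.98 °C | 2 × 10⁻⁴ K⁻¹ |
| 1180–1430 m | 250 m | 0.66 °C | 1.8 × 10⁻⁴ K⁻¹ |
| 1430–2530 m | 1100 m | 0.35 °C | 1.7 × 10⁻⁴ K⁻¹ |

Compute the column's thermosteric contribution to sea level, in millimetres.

0–170 m: 2.9×10⁻⁴ × 0.8 × 170 = 0.03944 m
3.2×10⁻⁴ × 820 × 0.32 = 0.083968 m
190 × 0.98 × 2×10⁻⁴ = 0.03724 m
Layer 4: 250 × 0.66 × 1.8×10⁻⁴ = 0.02970 m
1430–2530 m: 0.35 × 1.7×10⁻⁴ × 1100 = 0.06545 m
Δh = 0.03944 + 0.083968 + 0.03724 + 0.02970 + 0.06545 = 0.255798 m

256 mm of thermosteric rise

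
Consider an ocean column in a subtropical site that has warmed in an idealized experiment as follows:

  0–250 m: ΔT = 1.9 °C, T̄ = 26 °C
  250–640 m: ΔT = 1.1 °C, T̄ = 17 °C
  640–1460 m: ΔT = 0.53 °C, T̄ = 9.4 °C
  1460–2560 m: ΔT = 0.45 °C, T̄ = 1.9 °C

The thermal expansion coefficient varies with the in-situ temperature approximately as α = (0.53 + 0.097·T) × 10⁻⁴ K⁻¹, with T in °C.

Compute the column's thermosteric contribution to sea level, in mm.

Layer 1: α = (0.53 + 0.097×26)×10⁻⁴ = 3.052×10⁻⁴ K⁻¹
Layer 2: α = (0.53 + 0.097×17)×10⁻⁴ = 2.179×10⁻⁴ K⁻¹
Layer 3: α = (0.53 + 0.097×9.4)×10⁻⁴ = 1.4418×10⁻⁴ K⁻¹
Layer 4: α = (0.53 + 0.097×1.9)×10⁻⁴ = 0.7143×10⁻⁴ K⁻¹
3.052×10⁻⁴ × 250 × 1.9 = 0.14497 m
Layer 2: 390 × 2.179×10⁻⁴ × 1.1 = 0.0934791 m
1.4418×10⁻⁴ × 820 × 0.53 = 0.062660628 m
0.45 × 1100 × 0.7143×10⁻⁴ = 0.03535785 m
Δh = 0.14497 + 0.0934791 + 0.062660628 + 0.03535785 = 0.336467578 m

340 mm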